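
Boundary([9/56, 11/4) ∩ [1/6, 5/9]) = {1/6, 5/9}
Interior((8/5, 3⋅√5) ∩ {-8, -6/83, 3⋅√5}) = ∅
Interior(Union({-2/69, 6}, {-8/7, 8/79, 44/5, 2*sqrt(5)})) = EmptySet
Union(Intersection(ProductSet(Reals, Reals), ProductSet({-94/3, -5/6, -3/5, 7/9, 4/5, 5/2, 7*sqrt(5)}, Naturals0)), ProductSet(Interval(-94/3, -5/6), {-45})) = Union(ProductSet({-94/3, -5/6, -3/5, 7/9, 4/5, 5/2, 7*sqrt(5)}, Naturals0), ProductSet(Interval(-94/3, -5/6), {-45}))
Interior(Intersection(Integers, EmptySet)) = EmptySet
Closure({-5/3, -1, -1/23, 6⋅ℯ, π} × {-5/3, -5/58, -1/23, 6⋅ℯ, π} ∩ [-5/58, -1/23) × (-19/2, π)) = ∅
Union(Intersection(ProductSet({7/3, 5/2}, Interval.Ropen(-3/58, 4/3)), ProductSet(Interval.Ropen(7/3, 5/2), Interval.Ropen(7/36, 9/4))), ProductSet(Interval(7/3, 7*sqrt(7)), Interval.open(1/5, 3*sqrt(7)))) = Union(ProductSet({7/3}, Interval.Ropen(7/36, 4/3)), ProductSet(Interval(7/3, 7*sqrt(7)), Interval.open(1/5, 3*sqrt(7))))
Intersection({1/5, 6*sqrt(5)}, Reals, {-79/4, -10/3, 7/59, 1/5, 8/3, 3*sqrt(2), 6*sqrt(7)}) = {1/5}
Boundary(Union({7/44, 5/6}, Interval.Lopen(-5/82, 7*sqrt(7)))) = {-5/82, 7*sqrt(7)}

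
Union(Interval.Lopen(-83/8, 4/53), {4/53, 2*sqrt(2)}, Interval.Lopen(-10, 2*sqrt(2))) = Interval.Lopen(-83/8, 2*sqrt(2))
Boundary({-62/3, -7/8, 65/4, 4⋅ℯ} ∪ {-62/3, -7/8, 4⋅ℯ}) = {-62/3, -7/8, 65/4, 4⋅ℯ}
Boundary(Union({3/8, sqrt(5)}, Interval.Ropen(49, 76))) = {3/8, 49, 76, sqrt(5)}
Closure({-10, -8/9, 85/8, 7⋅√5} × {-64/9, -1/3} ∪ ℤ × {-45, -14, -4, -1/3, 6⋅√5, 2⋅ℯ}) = ({-10, -8/9, 85/8, 7⋅√5} × {-64/9, -1/3}) ∪ (ℤ × {-45, -14, -4, -1/3, 6⋅√5, 2⋅ℯ})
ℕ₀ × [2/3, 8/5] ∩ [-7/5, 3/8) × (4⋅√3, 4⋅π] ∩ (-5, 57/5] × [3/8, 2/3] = ∅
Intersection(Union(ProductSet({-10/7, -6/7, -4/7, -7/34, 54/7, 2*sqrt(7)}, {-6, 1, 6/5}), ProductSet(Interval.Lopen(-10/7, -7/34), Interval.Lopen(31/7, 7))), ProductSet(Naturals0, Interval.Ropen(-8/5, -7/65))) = EmptySet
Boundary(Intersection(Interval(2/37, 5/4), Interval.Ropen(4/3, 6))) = EmptySet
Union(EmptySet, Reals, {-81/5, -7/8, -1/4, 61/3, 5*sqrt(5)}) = Reals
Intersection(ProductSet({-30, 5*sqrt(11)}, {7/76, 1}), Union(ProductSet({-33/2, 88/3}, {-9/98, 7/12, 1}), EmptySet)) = EmptySet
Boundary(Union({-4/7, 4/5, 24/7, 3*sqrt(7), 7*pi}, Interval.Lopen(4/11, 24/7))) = {-4/7, 4/11, 24/7, 3*sqrt(7), 7*pi}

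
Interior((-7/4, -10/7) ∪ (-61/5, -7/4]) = (-61/5, -10/7)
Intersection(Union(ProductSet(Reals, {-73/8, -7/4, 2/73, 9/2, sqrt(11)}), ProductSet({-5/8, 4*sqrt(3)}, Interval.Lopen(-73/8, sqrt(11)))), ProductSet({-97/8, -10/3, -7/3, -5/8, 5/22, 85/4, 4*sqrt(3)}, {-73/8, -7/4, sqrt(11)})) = ProductSet({-97/8, -10/3, -7/3, -5/8, 5/22, 85/4, 4*sqrt(3)}, {-73/8, -7/4, sqrt(11)})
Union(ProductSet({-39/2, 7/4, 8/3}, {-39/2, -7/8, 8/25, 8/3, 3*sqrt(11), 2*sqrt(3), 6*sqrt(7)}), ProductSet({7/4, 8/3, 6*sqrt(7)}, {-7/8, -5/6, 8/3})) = Union(ProductSet({-39/2, 7/4, 8/3}, {-39/2, -7/8, 8/25, 8/3, 3*sqrt(11), 2*sqrt(3), 6*sqrt(7)}), ProductSet({7/4, 8/3, 6*sqrt(7)}, {-7/8, -5/6, 8/3}))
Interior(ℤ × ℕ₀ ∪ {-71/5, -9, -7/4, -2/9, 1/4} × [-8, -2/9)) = ∅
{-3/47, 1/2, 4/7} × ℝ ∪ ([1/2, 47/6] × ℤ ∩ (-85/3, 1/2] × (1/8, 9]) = {-3/47, 1/2, 4/7} × ℝ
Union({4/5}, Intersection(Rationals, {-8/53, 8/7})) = {-8/53, 4/5, 8/7}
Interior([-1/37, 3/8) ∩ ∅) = ∅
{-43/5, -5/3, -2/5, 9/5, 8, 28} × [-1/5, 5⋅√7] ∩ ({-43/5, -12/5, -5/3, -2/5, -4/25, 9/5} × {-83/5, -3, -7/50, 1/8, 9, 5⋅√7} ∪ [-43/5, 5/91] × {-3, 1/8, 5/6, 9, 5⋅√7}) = ({-43/5, -5/3, -2/5} × {1/8, 5/6, 9, 5⋅√7}) ∪ ({-43/5, -5/3, -2/5, 9/5} × {-7/50, 1/8, 9, 5⋅√7})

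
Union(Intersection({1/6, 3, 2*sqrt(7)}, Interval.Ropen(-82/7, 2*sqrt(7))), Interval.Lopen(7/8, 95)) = Union({1/6}, Interval.Lopen(7/8, 95))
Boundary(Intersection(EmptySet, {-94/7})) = EmptySet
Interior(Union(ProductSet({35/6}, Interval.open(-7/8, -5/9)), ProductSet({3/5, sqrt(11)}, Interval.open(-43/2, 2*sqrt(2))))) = EmptySet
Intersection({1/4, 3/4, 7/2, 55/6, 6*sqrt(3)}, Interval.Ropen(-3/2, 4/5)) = {1/4, 3/4}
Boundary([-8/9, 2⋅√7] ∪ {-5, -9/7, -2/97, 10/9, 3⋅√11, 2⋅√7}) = {-5, -9/7, -8/9, 3⋅√11, 2⋅√7}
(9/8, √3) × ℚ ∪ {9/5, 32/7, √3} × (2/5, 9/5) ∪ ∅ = ((9/8, √3) × ℚ) ∪ ({9/5, 32/7, √3} × (2/5, 9/5))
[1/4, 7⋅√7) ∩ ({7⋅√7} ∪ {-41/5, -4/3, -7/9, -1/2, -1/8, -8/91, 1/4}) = {1/4}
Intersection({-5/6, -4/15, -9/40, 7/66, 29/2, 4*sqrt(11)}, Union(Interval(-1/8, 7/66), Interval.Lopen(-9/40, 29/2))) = {7/66, 29/2, 4*sqrt(11)}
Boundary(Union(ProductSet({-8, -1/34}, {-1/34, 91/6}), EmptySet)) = ProductSet({-8, -1/34}, {-1/34, 91/6})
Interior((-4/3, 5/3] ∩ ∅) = ∅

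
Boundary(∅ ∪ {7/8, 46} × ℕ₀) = {7/8, 46} × ℕ₀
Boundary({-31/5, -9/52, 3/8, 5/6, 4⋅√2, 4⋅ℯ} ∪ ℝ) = ∅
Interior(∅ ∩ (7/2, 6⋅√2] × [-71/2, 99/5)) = ∅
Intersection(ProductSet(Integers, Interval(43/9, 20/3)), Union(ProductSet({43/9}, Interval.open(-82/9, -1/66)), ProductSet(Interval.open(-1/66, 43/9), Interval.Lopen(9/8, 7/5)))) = EmptySet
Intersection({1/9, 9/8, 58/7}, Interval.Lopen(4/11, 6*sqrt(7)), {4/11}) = EmptySet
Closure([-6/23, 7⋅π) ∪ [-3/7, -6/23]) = [-3/7, 7⋅π]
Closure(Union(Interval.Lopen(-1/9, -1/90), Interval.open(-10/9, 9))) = Interval(-10/9, 9)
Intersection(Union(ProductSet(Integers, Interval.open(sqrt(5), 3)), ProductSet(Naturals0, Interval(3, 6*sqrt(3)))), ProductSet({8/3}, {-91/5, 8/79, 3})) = EmptySet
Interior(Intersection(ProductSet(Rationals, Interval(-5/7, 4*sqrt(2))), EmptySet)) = EmptySet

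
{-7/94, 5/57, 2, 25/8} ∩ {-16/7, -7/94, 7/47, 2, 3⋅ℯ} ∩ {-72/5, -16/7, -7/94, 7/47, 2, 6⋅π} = {-7/94, 2}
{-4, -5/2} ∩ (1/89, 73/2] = ∅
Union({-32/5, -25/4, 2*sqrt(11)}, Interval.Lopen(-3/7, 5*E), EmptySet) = Union({-32/5, -25/4}, Interval.Lopen(-3/7, 5*E))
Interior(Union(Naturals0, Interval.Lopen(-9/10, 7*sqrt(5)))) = Union(Complement(Interval.open(-9/10, 7*sqrt(5)), Complement(Naturals0, Interval.open(-9/10, 7*sqrt(5)))), Complement(Naturals0, Union(Complement(Naturals0, Interval.open(-9/10, 7*sqrt(5))), {-9/10, 7*sqrt(5)})), Complement(Range(0, 16, 1), Complement(Naturals0, Interval.open(-9/10, 7*sqrt(5)))), Complement(Range(0, 16, 1), Union(Complement(Naturals0, Interval.open(-9/10, 7*sqrt(5))), {-9/10, 7*sqrt(5)})))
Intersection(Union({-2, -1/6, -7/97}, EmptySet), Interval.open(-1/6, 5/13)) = {-7/97}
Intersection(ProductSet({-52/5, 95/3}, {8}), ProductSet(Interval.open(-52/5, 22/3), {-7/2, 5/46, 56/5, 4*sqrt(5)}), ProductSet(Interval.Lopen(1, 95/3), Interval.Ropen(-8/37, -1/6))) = EmptySet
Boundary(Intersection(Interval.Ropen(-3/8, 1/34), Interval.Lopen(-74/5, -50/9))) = EmptySet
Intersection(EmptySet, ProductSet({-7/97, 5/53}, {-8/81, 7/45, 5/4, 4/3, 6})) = EmptySet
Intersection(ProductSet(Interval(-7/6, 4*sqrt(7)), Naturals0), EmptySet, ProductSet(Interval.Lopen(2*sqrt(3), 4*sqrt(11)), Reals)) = EmptySet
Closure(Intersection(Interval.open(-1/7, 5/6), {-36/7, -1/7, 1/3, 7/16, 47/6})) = {1/3, 7/16}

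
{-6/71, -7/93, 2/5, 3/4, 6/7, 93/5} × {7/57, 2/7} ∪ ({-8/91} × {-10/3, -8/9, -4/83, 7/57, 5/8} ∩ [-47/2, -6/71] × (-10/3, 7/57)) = ({-8/91} × {-8/9, -4/83}) ∪ ({-6/71, -7/93, 2/5, 3/4, 6/7, 93/5} × {7/57, 2/7})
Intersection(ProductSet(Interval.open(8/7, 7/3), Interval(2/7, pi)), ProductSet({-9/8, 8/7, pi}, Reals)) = EmptySet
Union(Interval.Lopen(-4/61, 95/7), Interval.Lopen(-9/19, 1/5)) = Interval.Lopen(-9/19, 95/7)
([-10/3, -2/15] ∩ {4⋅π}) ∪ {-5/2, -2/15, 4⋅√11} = {-5/2, -2/15, 4⋅√11}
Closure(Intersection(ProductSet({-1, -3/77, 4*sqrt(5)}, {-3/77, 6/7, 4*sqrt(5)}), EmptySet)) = EmptySet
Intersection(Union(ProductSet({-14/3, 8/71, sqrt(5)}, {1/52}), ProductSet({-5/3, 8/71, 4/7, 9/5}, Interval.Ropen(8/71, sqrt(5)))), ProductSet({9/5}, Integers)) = ProductSet({9/5}, Range(1, 3, 1))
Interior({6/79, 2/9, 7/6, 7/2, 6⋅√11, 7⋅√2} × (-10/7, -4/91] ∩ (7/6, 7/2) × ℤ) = ∅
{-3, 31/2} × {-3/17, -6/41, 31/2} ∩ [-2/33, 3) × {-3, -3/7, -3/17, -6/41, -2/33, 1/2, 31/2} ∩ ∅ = ∅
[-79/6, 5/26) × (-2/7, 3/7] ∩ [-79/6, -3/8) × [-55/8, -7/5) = ∅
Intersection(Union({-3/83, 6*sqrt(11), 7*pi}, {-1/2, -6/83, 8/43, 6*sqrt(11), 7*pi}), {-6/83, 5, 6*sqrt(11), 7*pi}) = {-6/83, 6*sqrt(11), 7*pi}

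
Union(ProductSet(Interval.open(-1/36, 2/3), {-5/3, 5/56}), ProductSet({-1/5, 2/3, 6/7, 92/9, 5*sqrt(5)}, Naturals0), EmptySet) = Union(ProductSet({-1/5, 2/3, 6/7, 92/9, 5*sqrt(5)}, Naturals0), ProductSet(Interval.open(-1/36, 2/3), {-5/3, 5/56}))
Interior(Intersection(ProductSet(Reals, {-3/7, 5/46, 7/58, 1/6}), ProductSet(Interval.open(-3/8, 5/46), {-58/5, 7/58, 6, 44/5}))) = EmptySet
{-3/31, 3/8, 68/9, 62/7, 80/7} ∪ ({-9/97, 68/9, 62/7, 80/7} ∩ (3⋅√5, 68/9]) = {-3/31, 3/8, 68/9, 62/7, 80/7}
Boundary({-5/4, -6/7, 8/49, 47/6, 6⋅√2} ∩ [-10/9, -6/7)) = ∅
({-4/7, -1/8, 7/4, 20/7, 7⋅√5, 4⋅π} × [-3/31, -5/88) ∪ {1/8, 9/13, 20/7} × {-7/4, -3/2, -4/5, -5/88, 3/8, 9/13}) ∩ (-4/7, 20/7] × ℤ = ∅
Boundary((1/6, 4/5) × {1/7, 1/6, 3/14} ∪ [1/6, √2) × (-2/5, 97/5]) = ({1/6, √2} × [-2/5, 97/5]) ∪ ([1/6, √2] × {-2/5, 97/5})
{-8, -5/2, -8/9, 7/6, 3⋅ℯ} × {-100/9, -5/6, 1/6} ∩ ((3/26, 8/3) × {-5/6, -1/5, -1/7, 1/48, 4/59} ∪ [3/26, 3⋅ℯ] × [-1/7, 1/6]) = ({7/6} × {-5/6}) ∪ ({7/6, 3⋅ℯ} × {1/6})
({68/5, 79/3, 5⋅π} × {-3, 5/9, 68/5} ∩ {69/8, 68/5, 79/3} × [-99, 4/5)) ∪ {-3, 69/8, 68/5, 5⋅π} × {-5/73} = ({68/5, 79/3} × {-3, 5/9}) ∪ ({-3, 69/8, 68/5, 5⋅π} × {-5/73})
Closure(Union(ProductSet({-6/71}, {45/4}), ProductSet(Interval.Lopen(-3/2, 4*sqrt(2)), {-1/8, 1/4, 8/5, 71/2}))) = Union(ProductSet({-6/71}, {45/4}), ProductSet(Interval(-3/2, 4*sqrt(2)), {-1/8, 1/4, 8/5, 71/2}))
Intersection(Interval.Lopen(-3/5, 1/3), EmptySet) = EmptySet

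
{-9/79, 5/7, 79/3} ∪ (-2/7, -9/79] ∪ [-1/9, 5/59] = (-2/7, -9/79] ∪ [-1/9, 5/59] ∪ {5/7, 79/3}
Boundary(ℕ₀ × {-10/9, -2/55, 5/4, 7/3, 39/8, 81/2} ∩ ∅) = ∅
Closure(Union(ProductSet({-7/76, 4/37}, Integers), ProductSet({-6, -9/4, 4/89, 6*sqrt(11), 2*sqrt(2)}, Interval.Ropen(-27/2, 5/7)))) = Union(ProductSet({-7/76, 4/37}, Integers), ProductSet({-6, -9/4, 4/89, 6*sqrt(11), 2*sqrt(2)}, Interval(-27/2, 5/7)))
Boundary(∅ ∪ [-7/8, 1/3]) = {-7/8, 1/3}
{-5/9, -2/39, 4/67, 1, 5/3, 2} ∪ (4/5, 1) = {-5/9, -2/39, 4/67, 5/3, 2} ∪ (4/5, 1]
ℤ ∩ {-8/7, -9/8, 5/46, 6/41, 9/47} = ∅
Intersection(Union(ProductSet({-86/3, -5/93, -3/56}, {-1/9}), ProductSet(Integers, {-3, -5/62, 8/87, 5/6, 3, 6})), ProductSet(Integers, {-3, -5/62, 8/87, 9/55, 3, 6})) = ProductSet(Integers, {-3, -5/62, 8/87, 3, 6})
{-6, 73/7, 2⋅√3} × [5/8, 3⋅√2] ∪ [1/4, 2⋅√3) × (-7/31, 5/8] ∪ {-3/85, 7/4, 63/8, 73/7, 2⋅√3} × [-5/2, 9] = ([1/4, 2⋅√3) × (-7/31, 5/8]) ∪ ({-3/85, 7/4, 63/8, 73/7, 2⋅√3} × [-5/2, 9]) ∪ ({-6, 73/7, 2⋅√3} × [5/8, 3⋅√2])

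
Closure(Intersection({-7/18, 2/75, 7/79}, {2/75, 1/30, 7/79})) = {2/75, 7/79}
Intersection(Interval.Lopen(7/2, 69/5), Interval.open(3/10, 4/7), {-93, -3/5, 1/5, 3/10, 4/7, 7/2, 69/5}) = EmptySet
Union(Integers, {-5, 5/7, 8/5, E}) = Union({5/7, 8/5, E}, Integers)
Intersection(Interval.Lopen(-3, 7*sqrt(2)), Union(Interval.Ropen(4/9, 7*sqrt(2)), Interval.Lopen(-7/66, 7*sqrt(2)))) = Interval.Lopen(-7/66, 7*sqrt(2))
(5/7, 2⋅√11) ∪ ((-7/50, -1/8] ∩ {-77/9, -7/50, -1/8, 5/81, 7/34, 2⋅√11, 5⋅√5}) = {-1/8} ∪ (5/7, 2⋅√11)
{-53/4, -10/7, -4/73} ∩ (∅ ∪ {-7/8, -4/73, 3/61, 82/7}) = {-4/73}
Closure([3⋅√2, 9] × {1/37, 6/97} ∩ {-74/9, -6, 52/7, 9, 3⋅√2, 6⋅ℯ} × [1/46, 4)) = {52/7, 9, 3⋅√2} × {1/37, 6/97}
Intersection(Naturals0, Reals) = Naturals0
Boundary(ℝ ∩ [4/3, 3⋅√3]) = {4/3, 3⋅√3}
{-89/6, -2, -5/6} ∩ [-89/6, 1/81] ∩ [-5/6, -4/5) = {-5/6}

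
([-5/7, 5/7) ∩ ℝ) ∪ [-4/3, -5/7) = [-4/3, 5/7)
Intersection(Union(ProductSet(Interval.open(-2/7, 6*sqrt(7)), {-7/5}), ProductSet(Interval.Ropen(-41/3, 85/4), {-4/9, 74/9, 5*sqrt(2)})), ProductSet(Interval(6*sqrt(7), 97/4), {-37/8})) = EmptySet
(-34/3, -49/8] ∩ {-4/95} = ∅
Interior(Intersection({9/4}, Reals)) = EmptySet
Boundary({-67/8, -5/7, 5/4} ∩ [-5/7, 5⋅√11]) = {-5/7, 5/4}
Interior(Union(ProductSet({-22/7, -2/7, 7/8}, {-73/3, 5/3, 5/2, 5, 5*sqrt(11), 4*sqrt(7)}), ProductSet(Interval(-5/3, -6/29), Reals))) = ProductSet(Interval.open(-5/3, -6/29), Reals)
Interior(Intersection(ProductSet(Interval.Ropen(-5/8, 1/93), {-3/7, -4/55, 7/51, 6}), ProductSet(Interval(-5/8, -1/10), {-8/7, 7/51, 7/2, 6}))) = EmptySet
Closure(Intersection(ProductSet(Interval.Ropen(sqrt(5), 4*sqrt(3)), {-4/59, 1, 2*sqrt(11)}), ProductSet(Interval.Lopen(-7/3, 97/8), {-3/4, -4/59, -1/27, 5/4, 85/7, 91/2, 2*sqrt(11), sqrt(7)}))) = ProductSet(Interval(sqrt(5), 4*sqrt(3)), {-4/59, 2*sqrt(11)})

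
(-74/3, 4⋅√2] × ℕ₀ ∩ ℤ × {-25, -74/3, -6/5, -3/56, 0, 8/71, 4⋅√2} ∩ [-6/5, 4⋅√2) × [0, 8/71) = {-1, 0, …, 5} × {0}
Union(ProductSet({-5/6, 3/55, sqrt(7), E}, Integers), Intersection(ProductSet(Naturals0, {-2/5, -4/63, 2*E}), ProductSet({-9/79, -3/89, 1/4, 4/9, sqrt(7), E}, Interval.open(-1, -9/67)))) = ProductSet({-5/6, 3/55, sqrt(7), E}, Integers)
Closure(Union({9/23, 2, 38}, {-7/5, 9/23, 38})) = {-7/5, 9/23, 2, 38}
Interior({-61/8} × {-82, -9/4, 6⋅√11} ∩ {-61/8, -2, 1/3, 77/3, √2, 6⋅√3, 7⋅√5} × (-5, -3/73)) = ∅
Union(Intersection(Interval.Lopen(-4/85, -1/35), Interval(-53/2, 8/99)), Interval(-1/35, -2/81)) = Interval.Lopen(-4/85, -2/81)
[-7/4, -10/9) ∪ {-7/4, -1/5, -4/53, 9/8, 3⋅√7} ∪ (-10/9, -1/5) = [-7/4, -10/9) ∪ (-10/9, -1/5] ∪ {-4/53, 9/8, 3⋅√7}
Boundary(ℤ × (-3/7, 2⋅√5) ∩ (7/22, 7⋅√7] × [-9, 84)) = {1, 2, …, 18} × [-3/7, 2⋅√5]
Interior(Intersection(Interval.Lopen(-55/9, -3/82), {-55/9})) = EmptySet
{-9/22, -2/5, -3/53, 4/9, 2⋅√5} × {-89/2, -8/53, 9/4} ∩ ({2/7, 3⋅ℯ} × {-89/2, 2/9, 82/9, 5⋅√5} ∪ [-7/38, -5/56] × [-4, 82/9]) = ∅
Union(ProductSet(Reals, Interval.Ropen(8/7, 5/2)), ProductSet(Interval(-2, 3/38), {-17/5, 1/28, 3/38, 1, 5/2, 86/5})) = Union(ProductSet(Interval(-2, 3/38), {-17/5, 1/28, 3/38, 1, 5/2, 86/5}), ProductSet(Reals, Interval.Ropen(8/7, 5/2)))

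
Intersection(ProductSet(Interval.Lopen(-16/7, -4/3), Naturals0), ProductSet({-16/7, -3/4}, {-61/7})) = EmptySet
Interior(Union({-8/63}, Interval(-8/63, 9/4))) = Interval.open(-8/63, 9/4)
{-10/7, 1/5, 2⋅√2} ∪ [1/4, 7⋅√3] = {-10/7, 1/5} ∪ [1/4, 7⋅√3]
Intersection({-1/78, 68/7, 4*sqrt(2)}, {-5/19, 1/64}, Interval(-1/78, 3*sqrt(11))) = EmptySet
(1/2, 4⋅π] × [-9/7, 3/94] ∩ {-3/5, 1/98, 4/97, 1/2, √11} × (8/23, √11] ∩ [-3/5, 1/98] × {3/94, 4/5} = ∅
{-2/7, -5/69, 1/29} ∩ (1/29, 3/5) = ∅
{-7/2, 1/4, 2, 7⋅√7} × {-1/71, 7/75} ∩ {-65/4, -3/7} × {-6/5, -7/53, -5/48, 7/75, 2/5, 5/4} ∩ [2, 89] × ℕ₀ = ∅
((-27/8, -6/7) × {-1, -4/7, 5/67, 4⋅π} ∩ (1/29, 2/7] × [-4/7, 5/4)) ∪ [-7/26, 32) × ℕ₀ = [-7/26, 32) × ℕ₀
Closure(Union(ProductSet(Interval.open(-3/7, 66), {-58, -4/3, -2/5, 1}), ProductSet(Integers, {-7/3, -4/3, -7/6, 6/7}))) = Union(ProductSet(Integers, {-7/3, -4/3, -7/6, 6/7}), ProductSet(Interval(-3/7, 66), {-58, -4/3, -2/5, 1}))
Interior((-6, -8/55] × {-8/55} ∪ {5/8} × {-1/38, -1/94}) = ∅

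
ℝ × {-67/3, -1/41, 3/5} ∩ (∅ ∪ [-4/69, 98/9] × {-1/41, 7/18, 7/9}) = [-4/69, 98/9] × {-1/41}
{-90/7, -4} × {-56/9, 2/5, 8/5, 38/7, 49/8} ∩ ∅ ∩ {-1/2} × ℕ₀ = ∅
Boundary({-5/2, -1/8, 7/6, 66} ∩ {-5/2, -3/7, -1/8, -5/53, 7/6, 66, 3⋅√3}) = {-5/2, -1/8, 7/6, 66}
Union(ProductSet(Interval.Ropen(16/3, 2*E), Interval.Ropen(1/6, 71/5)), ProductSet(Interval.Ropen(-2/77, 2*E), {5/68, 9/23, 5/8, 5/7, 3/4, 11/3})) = Union(ProductSet(Interval.Ropen(-2/77, 2*E), {5/68, 9/23, 5/8, 5/7, 3/4, 11/3}), ProductSet(Interval.Ropen(16/3, 2*E), Interval.Ropen(1/6, 71/5)))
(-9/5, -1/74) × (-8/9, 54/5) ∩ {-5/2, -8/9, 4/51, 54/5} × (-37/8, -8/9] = ∅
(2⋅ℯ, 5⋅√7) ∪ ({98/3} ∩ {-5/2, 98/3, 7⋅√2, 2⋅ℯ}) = (2⋅ℯ, 5⋅√7) ∪ {98/3}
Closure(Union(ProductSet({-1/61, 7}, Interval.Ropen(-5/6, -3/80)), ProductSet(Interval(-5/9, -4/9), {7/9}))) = Union(ProductSet({-1/61, 7}, Interval(-5/6, -3/80)), ProductSet(Interval(-5/9, -4/9), {7/9}))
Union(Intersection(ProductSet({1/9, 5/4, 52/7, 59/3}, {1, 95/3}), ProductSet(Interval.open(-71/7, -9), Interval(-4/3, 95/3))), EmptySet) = EmptySet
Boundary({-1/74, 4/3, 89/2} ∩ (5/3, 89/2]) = {89/2}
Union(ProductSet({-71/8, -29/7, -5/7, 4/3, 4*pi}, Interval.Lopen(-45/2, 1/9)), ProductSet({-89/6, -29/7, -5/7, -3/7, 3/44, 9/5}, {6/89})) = Union(ProductSet({-71/8, -29/7, -5/7, 4/3, 4*pi}, Interval.Lopen(-45/2, 1/9)), ProductSet({-89/6, -29/7, -5/7, -3/7, 3/44, 9/5}, {6/89}))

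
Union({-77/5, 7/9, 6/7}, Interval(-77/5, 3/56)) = Union({7/9, 6/7}, Interval(-77/5, 3/56))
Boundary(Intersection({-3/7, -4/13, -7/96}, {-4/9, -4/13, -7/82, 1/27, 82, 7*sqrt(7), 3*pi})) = {-4/13}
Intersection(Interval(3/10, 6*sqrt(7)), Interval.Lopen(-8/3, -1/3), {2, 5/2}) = EmptySet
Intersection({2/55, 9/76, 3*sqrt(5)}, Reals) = {2/55, 9/76, 3*sqrt(5)}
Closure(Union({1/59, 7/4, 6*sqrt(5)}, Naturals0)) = Union({1/59, 7/4, 6*sqrt(5)}, Naturals0)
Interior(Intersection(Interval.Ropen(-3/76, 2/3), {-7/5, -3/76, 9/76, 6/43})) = EmptySet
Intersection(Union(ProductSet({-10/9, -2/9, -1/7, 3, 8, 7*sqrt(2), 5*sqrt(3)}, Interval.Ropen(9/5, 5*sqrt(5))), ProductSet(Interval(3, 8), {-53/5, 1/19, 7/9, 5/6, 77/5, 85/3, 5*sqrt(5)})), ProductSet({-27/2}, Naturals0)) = EmptySet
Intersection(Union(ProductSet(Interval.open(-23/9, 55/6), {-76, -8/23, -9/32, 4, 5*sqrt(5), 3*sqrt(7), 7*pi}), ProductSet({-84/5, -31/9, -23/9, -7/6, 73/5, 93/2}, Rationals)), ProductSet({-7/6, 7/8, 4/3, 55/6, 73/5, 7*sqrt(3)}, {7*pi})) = ProductSet({-7/6, 7/8, 4/3}, {7*pi})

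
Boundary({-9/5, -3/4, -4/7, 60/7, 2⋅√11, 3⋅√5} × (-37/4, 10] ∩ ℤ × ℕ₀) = ∅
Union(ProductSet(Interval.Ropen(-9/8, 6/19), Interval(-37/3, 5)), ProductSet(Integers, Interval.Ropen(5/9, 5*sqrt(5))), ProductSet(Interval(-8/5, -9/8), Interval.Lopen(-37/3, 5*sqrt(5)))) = Union(ProductSet(Integers, Interval.Ropen(5/9, 5*sqrt(5))), ProductSet(Interval(-8/5, -9/8), Interval.Lopen(-37/3, 5*sqrt(5))), ProductSet(Interval.Ropen(-9/8, 6/19), Interval(-37/3, 5)))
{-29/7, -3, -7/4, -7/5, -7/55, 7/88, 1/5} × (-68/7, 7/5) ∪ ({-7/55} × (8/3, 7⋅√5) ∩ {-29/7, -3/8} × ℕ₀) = {-29/7, -3, -7/4, -7/5, -7/55, 7/88, 1/5} × (-68/7, 7/5)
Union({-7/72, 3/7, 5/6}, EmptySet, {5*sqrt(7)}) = {-7/72, 3/7, 5/6, 5*sqrt(7)}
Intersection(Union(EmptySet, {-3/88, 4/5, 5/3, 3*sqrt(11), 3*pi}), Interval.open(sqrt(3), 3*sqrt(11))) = {3*pi}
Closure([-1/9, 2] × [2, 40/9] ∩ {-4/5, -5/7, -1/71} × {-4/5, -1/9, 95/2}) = ∅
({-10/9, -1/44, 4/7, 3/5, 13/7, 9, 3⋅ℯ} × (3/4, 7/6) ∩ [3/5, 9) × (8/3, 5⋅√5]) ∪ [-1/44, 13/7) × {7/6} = [-1/44, 13/7) × {7/6}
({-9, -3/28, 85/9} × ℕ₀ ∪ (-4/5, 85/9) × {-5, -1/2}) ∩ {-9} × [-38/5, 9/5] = {-9} × {0, 1}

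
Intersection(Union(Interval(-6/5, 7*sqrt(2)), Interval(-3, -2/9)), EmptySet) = EmptySet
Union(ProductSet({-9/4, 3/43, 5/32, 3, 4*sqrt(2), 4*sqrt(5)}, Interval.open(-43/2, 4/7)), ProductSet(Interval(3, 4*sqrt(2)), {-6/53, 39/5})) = Union(ProductSet({-9/4, 3/43, 5/32, 3, 4*sqrt(2), 4*sqrt(5)}, Interval.open(-43/2, 4/7)), ProductSet(Interval(3, 4*sqrt(2)), {-6/53, 39/5}))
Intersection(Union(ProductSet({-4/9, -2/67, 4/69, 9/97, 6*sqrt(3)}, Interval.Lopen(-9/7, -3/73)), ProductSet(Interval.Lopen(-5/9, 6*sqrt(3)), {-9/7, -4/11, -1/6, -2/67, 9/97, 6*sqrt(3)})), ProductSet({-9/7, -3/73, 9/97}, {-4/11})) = ProductSet({-3/73, 9/97}, {-4/11})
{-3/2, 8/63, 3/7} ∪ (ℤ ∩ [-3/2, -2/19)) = {-3/2, 8/63, 3/7} ∪ {-1}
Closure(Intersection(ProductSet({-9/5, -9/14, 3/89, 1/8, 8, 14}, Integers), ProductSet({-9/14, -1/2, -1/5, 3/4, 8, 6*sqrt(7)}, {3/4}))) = EmptySet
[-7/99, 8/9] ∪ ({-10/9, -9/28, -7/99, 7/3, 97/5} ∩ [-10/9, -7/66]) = {-10/9, -9/28} ∪ [-7/99, 8/9]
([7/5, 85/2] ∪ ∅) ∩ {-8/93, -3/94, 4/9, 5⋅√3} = {5⋅√3}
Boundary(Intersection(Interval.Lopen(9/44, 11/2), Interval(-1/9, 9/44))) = EmptySet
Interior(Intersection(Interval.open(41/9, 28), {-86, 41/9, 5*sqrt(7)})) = EmptySet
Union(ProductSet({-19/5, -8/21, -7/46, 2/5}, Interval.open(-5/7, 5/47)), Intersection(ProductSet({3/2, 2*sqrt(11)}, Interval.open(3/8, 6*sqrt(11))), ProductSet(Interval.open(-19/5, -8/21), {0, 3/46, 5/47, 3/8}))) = ProductSet({-19/5, -8/21, -7/46, 2/5}, Interval.open(-5/7, 5/47))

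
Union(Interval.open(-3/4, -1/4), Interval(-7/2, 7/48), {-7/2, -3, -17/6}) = Interval(-7/2, 7/48)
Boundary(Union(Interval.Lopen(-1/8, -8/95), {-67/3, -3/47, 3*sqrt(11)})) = {-67/3, -1/8, -8/95, -3/47, 3*sqrt(11)}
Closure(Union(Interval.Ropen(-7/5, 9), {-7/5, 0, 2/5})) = Interval(-7/5, 9)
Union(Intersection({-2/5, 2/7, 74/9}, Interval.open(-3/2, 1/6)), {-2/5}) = {-2/5}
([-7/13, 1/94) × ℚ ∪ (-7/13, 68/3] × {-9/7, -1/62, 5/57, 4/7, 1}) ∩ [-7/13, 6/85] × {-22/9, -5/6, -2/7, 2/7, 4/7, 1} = ((-7/13, 6/85] × {4/7, 1}) ∪ ([-7/13, 1/94) × {-22/9, -5/6, -2/7, 2/7, 4/7, 1})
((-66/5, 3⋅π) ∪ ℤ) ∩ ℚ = ℤ ∪ (ℚ ∩ (-66/5, 3⋅π))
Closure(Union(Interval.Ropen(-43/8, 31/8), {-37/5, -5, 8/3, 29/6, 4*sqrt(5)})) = Union({-37/5, 29/6, 4*sqrt(5)}, Interval(-43/8, 31/8))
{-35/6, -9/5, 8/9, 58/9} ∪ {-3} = {-35/6, -3, -9/5, 8/9, 58/9}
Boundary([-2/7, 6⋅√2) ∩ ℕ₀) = {0, 1, …, 8}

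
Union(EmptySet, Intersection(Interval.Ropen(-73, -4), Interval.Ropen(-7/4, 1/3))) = EmptySet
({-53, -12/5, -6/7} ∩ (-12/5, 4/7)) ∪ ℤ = ℤ ∪ {-6/7}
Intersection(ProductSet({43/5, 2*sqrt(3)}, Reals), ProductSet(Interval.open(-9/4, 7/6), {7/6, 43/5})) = EmptySet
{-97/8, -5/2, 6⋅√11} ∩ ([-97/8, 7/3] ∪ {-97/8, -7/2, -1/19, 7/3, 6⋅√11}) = {-97/8, -5/2, 6⋅√11}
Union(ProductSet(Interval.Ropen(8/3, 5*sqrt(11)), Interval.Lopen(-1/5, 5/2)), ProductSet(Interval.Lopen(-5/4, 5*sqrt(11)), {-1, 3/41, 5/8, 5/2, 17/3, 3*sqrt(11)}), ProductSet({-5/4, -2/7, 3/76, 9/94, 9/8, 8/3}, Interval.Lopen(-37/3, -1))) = Union(ProductSet({-5/4, -2/7, 3/76, 9/94, 9/8, 8/3}, Interval.Lopen(-37/3, -1)), ProductSet(Interval.Lopen(-5/4, 5*sqrt(11)), {-1, 3/41, 5/8, 5/2, 17/3, 3*sqrt(11)}), ProductSet(Interval.Ropen(8/3, 5*sqrt(11)), Interval.Lopen(-1/5, 5/2)))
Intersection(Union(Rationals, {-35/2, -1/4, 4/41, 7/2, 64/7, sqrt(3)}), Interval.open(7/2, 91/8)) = Intersection(Interval.open(7/2, 91/8), Rationals)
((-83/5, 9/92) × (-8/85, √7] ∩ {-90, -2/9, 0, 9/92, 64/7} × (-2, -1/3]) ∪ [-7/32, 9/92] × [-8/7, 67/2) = [-7/32, 9/92] × [-8/7, 67/2)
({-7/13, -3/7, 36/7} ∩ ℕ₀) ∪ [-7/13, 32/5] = [-7/13, 32/5]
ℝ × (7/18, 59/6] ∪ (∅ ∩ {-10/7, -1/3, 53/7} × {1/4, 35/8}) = ℝ × (7/18, 59/6]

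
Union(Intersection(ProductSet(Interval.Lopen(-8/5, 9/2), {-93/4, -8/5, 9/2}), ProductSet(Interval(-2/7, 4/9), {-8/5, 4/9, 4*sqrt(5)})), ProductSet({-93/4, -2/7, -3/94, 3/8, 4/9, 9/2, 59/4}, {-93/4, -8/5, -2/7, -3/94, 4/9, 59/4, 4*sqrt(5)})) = Union(ProductSet({-93/4, -2/7, -3/94, 3/8, 4/9, 9/2, 59/4}, {-93/4, -8/5, -2/7, -3/94, 4/9, 59/4, 4*sqrt(5)}), ProductSet(Interval(-2/7, 4/9), {-8/5}))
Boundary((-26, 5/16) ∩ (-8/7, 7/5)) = {-8/7, 5/16}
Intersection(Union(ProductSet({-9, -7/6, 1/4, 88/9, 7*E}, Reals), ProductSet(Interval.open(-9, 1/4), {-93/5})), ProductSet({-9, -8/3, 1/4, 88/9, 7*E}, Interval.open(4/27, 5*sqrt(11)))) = ProductSet({-9, 1/4, 88/9, 7*E}, Interval.open(4/27, 5*sqrt(11)))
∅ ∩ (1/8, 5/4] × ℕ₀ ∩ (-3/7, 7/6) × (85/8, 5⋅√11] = ∅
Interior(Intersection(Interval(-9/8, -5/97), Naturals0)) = EmptySet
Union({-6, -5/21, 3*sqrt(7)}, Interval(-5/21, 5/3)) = Union({-6, 3*sqrt(7)}, Interval(-5/21, 5/3))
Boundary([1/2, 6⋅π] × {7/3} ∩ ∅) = ∅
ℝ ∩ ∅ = ∅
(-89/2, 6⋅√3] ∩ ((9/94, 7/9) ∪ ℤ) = {-44, -43, …, 10} ∪ (9/94, 7/9)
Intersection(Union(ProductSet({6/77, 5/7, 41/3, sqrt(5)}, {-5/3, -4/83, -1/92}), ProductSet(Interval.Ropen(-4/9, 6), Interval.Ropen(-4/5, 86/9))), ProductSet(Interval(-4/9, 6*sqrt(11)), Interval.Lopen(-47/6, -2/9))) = Union(ProductSet({6/77, 5/7, 41/3, sqrt(5)}, {-5/3}), ProductSet(Interval.Ropen(-4/9, 6), Interval(-4/5, -2/9)))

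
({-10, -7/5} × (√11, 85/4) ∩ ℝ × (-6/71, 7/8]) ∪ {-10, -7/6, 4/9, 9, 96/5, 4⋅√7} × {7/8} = {-10, -7/6, 4/9, 9, 96/5, 4⋅√7} × {7/8}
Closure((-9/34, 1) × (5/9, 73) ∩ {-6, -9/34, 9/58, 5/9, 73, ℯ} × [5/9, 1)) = {9/58, 5/9} × [5/9, 1]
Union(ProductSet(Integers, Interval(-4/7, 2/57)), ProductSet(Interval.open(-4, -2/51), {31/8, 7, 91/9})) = Union(ProductSet(Integers, Interval(-4/7, 2/57)), ProductSet(Interval.open(-4, -2/51), {31/8, 7, 91/9}))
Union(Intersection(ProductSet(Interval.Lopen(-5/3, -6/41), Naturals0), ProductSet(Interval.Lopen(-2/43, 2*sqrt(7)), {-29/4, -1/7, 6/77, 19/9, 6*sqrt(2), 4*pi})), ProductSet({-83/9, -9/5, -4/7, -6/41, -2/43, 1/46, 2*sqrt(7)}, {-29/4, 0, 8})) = ProductSet({-83/9, -9/5, -4/7, -6/41, -2/43, 1/46, 2*sqrt(7)}, {-29/4, 0, 8})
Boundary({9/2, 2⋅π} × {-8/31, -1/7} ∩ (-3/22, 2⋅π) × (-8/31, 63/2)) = {9/2} × {-1/7}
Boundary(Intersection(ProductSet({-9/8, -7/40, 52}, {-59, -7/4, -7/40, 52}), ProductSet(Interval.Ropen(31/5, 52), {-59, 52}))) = EmptySet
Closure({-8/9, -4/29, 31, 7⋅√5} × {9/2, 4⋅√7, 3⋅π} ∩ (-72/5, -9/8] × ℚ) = ∅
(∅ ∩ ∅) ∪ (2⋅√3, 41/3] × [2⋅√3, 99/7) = (2⋅√3, 41/3] × [2⋅√3, 99/7)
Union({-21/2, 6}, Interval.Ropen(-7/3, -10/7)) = Union({-21/2, 6}, Interval.Ropen(-7/3, -10/7))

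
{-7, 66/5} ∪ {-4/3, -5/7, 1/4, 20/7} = {-7, -4/3, -5/7, 1/4, 20/7, 66/5}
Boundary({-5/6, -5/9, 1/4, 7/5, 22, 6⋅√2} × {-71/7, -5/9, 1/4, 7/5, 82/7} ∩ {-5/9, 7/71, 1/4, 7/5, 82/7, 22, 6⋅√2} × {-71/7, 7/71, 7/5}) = {-5/9, 1/4, 7/5, 22, 6⋅√2} × {-71/7, 7/5}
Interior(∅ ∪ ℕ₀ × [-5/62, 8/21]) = ∅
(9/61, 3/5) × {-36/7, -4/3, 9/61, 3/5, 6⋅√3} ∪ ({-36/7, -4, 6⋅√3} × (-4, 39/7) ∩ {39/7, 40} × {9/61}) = (9/61, 3/5) × {-36/7, -4/3, 9/61, 3/5, 6⋅√3}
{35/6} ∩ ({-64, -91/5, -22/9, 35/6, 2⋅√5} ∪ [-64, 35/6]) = {35/6}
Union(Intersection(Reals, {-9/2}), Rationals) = Rationals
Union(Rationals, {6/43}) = Rationals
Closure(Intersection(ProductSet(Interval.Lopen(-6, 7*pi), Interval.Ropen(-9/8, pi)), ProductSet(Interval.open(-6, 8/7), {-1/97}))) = ProductSet(Interval(-6, 8/7), {-1/97})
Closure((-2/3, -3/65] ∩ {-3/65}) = {-3/65}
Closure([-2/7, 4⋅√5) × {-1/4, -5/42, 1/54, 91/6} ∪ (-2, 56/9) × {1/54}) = ([-2, 56/9] × {1/54}) ∪ ([-2/7, 4⋅√5] × {-1/4, -5/42, 1/54, 91/6})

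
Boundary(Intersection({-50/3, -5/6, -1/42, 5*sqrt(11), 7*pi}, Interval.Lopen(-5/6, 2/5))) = {-1/42}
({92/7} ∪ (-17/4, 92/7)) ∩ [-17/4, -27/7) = (-17/4, -27/7)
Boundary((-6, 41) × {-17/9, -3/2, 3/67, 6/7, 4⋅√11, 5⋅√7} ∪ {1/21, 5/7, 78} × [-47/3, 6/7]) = ({1/21, 5/7, 78} × [-47/3, 6/7]) ∪ ([-6, 41] × {-17/9, -3/2, 3/67, 6/7, 4⋅√11, 5⋅√7})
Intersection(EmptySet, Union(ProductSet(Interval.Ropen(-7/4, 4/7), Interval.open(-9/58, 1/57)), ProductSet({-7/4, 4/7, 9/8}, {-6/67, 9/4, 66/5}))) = EmptySet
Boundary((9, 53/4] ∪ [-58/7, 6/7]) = {-58/7, 6/7, 9, 53/4}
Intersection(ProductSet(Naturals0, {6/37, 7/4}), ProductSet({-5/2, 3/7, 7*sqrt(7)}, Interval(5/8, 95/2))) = EmptySet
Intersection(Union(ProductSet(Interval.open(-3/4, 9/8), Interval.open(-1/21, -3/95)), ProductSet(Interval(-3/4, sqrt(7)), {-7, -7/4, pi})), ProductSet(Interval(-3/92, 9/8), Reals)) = Union(ProductSet(Interval(-3/92, 9/8), {-7, -7/4, pi}), ProductSet(Interval.Ropen(-3/92, 9/8), Interval.open(-1/21, -3/95)))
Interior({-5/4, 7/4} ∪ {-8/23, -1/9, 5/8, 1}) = ∅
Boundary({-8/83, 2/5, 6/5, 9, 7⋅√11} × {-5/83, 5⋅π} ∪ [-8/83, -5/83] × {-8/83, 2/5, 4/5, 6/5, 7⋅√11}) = ({-8/83, 2/5, 6/5, 9, 7⋅√11} × {-5/83, 5⋅π}) ∪ ([-8/83, -5/83] × {-8/83, 2/5, 4/5, 6/5, 7⋅√11})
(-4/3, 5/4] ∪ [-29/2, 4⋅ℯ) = [-29/2, 4⋅ℯ)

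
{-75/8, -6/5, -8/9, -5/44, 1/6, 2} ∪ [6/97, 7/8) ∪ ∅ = {-75/8, -6/5, -8/9, -5/44, 2} ∪ [6/97, 7/8)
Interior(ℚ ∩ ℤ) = ∅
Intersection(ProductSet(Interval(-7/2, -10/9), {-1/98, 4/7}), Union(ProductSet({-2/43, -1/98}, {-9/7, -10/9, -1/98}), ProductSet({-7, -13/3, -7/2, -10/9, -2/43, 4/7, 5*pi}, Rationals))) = ProductSet({-7/2, -10/9}, {-1/98, 4/7})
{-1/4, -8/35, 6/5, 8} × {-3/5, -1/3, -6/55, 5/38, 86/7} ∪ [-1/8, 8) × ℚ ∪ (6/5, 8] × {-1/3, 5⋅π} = ([-1/8, 8) × ℚ) ∪ ((6/5, 8] × {-1/3, 5⋅π}) ∪ ({-1/4, -8/35, 6/5, 8} × {-3/5, -1/3, -6/55, 5/38, 86/7})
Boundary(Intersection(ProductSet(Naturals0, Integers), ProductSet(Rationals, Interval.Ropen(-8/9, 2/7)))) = ProductSet(Naturals0, Range(0, 1, 1))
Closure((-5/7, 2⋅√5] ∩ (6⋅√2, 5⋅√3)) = ∅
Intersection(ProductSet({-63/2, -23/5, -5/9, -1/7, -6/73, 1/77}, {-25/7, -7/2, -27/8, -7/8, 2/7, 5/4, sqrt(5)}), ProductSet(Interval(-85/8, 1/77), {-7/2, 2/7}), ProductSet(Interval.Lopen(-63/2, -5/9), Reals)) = ProductSet({-23/5, -5/9}, {-7/2, 2/7})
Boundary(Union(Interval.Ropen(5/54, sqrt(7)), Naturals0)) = Union(Complement(Naturals0, Interval.open(5/54, sqrt(7))), {5/54, sqrt(7)})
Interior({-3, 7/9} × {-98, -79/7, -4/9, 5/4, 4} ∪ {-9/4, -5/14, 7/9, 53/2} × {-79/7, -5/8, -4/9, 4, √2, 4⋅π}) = ∅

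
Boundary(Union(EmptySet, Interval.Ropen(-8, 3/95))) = {-8, 3/95}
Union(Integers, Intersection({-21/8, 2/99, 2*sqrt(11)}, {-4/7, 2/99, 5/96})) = Union({2/99}, Integers)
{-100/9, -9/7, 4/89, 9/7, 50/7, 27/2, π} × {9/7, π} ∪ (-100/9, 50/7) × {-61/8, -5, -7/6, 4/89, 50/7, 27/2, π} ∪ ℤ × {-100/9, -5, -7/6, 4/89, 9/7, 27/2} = (ℤ × {-100/9, -5, -7/6, 4/89, 9/7, 27/2}) ∪ ({-100/9, -9/7, 4/89, 9/7, 50/7, 27/2, π} × {9/7, π}) ∪ ((-100/9, 50/7) × {-61/8, -5, -7/6, 4/89, 50/7, 27/2, π})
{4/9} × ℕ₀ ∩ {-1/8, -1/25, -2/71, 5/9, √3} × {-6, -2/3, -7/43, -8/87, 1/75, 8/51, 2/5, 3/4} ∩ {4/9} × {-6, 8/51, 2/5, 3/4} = ∅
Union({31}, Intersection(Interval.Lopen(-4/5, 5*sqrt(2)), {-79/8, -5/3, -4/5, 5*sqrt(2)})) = {31, 5*sqrt(2)}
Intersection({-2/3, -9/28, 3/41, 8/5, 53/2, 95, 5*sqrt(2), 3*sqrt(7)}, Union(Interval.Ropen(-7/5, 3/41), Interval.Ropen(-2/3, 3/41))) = {-2/3, -9/28}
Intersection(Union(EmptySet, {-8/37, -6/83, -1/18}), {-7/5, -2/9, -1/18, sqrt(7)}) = {-1/18}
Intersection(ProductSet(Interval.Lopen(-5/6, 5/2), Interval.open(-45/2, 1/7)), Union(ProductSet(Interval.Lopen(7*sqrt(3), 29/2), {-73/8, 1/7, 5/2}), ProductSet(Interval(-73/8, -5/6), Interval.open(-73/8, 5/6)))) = EmptySet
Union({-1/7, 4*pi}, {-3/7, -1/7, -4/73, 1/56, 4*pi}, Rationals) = Union({4*pi}, Rationals)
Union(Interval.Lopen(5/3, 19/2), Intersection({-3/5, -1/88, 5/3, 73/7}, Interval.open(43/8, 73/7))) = Interval.Lopen(5/3, 19/2)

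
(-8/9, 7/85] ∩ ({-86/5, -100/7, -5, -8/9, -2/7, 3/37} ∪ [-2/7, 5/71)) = [-2/7, 5/71) ∪ {3/37}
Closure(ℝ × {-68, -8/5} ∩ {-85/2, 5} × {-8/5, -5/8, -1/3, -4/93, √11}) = {-85/2, 5} × {-8/5}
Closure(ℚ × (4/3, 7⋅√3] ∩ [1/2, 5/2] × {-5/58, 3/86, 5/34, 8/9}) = ∅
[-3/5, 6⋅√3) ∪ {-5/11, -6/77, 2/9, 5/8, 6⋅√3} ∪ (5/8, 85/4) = [-3/5, 85/4)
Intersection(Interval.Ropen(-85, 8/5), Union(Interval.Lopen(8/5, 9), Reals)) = Interval.Ropen(-85, 8/5)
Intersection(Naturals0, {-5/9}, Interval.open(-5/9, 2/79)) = EmptySet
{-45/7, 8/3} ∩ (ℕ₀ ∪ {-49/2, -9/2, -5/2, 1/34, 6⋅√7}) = ∅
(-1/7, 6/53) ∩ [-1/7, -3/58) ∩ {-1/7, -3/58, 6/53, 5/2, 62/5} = ∅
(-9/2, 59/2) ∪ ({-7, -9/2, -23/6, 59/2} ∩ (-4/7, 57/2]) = (-9/2, 59/2)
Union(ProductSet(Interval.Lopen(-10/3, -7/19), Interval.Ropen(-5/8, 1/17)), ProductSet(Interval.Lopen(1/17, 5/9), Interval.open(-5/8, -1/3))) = Union(ProductSet(Interval.Lopen(-10/3, -7/19), Interval.Ropen(-5/8, 1/17)), ProductSet(Interval.Lopen(1/17, 5/9), Interval.open(-5/8, -1/3)))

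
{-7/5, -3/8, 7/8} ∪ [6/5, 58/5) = {-7/5, -3/8, 7/8} ∪ [6/5, 58/5)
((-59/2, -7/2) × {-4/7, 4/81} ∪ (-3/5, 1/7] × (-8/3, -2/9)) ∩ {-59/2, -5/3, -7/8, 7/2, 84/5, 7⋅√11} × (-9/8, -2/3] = ∅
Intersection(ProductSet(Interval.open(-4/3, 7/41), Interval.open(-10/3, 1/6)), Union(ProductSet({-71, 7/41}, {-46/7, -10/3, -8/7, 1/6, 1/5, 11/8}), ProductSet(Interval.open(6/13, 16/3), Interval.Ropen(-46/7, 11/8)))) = EmptySet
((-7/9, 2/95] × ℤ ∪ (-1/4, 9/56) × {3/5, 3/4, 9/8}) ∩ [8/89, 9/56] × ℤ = ∅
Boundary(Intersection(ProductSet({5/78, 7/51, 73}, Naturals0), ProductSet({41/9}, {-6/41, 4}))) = EmptySet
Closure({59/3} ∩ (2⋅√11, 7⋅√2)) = ∅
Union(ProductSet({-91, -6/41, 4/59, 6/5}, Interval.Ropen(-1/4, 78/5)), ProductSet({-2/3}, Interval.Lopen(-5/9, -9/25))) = Union(ProductSet({-2/3}, Interval.Lopen(-5/9, -9/25)), ProductSet({-91, -6/41, 4/59, 6/5}, Interval.Ropen(-1/4, 78/5)))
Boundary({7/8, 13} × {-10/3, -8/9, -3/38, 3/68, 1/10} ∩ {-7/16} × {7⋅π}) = ∅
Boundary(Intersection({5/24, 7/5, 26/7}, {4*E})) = EmptySet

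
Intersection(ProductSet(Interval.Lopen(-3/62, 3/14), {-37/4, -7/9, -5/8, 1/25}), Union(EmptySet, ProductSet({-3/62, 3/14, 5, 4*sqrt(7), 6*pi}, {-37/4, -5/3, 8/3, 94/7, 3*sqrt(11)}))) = ProductSet({3/14}, {-37/4})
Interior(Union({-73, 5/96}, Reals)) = Reals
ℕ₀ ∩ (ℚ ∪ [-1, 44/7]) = ℕ₀ ∪ {0, 1, …, 6}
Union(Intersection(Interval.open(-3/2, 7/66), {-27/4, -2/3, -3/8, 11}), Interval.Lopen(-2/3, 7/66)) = Interval(-2/3, 7/66)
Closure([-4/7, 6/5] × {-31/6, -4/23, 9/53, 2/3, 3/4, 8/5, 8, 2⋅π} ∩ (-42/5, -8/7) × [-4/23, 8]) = ∅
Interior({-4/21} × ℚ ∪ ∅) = ∅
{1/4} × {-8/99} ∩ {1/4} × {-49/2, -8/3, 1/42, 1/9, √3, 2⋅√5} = ∅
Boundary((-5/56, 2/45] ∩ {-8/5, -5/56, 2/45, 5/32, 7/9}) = {2/45}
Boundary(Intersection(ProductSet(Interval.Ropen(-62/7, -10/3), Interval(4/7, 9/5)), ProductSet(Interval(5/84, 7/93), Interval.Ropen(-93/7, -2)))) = EmptySet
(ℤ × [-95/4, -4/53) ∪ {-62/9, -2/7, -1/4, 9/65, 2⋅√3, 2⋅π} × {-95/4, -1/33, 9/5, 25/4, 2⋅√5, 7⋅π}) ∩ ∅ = ∅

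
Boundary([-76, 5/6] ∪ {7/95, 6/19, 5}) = {-76, 5/6, 5}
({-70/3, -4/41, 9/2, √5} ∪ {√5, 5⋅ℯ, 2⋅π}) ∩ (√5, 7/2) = ∅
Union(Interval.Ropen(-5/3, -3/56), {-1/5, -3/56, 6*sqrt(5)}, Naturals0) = Union({6*sqrt(5)}, Interval(-5/3, -3/56), Naturals0)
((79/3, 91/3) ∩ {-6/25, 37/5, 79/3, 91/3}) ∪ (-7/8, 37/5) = (-7/8, 37/5)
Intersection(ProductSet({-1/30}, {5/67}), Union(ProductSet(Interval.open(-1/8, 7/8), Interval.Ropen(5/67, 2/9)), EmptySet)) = ProductSet({-1/30}, {5/67})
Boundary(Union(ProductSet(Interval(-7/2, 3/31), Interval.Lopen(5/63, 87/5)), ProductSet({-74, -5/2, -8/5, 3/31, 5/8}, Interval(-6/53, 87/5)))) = Union(ProductSet({-7/2, 3/31}, Interval(5/63, 87/5)), ProductSet({-74, 3/31, 5/8}, Interval(-6/53, 87/5)), ProductSet({-74, -5/2, -8/5, 3/31, 5/8}, Union({87/5}, Interval(-6/53, 5/63))), ProductSet(Interval(-7/2, 3/31), {5/63, 87/5}))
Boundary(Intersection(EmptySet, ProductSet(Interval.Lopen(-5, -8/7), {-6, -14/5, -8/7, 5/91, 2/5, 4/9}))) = EmptySet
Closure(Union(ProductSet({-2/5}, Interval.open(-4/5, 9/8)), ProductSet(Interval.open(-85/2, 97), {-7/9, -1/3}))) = Union(ProductSet({-2/5}, Interval(-4/5, 9/8)), ProductSet(Interval(-85/2, 97), {-7/9, -1/3}))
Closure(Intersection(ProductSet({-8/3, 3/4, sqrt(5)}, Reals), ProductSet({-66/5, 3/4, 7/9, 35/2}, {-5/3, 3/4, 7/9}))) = ProductSet({3/4}, {-5/3, 3/4, 7/9})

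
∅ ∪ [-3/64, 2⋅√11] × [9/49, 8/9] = [-3/64, 2⋅√11] × [9/49, 8/9]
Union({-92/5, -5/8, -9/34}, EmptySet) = {-92/5, -5/8, -9/34}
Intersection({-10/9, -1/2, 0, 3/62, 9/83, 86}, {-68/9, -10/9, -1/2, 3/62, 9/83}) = {-10/9, -1/2, 3/62, 9/83}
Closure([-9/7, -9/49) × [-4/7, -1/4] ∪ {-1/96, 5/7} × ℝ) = ({-1/96, 5/7} × ℝ) ∪ ([-9/7, -9/49] × [-4/7, -1/4])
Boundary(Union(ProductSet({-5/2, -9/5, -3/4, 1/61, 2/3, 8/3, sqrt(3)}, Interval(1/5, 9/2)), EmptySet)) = ProductSet({-5/2, -9/5, -3/4, 1/61, 2/3, 8/3, sqrt(3)}, Interval(1/5, 9/2))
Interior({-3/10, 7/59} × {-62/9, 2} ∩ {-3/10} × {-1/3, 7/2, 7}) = ∅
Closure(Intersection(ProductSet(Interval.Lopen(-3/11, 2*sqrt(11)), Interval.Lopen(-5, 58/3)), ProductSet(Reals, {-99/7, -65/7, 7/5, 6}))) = ProductSet(Interval(-3/11, 2*sqrt(11)), {7/5, 6})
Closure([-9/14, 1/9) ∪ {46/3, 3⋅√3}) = [-9/14, 1/9] ∪ {46/3, 3⋅√3}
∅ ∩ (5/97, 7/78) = ∅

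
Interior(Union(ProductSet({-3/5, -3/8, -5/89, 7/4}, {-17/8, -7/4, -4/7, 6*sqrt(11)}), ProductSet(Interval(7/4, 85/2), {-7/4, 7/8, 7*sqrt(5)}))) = EmptySet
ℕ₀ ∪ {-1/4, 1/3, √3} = {-1/4, 1/3, √3} ∪ ℕ₀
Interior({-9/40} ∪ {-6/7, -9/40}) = ∅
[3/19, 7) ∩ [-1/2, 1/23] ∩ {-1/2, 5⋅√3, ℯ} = ∅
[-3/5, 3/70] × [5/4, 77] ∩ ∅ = ∅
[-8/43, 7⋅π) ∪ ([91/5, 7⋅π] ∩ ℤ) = [-8/43, 7⋅π) ∪ {19, 20, 21}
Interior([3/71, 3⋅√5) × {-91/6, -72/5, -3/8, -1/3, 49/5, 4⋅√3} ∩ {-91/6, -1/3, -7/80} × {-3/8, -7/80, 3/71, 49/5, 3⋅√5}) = ∅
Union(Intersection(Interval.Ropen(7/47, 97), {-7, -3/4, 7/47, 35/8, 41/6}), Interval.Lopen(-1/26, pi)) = Union({35/8, 41/6}, Interval.Lopen(-1/26, pi))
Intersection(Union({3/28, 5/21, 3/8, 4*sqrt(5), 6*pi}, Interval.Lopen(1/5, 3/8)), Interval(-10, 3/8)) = Union({3/28}, Interval.Lopen(1/5, 3/8))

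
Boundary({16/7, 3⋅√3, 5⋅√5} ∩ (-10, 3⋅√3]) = {16/7, 3⋅√3}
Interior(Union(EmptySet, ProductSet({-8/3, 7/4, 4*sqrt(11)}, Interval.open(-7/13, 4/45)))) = EmptySet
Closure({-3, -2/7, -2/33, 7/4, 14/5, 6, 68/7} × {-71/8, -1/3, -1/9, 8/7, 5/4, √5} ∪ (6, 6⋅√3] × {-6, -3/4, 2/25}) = ([6, 6⋅√3] × {-6, -3/4, 2/25}) ∪ ({-3, -2/7, -2/33, 7/4, 14/5, 6, 68/7} × {-71/8, -1/3, -1/9, 8/7, 5/4, √5})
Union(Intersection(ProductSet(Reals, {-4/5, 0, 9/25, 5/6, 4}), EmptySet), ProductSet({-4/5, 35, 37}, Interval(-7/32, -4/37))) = ProductSet({-4/5, 35, 37}, Interval(-7/32, -4/37))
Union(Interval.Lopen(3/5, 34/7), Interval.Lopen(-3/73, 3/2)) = Interval.Lopen(-3/73, 34/7)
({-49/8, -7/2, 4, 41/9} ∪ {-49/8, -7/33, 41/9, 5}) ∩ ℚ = {-49/8, -7/2, -7/33, 4, 41/9, 5}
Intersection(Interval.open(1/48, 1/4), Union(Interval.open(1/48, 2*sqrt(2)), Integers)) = Interval.open(1/48, 1/4)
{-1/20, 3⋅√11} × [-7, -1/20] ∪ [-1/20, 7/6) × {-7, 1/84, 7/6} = ([-1/20, 7/6) × {-7, 1/84, 7/6}) ∪ ({-1/20, 3⋅√11} × [-7, -1/20])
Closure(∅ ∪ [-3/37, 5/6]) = [-3/37, 5/6]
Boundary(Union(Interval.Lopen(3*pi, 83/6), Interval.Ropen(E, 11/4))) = {11/4, 83/6, E, 3*pi}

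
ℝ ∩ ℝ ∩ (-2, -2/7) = (-2, -2/7)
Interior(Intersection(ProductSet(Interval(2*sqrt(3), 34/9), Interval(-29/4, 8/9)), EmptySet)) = EmptySet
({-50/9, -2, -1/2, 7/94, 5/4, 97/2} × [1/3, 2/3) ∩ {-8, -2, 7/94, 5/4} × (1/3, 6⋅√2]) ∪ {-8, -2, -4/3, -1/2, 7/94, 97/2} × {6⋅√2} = ({-2, 7/94, 5/4} × (1/3, 2/3)) ∪ ({-8, -2, -4/3, -1/2, 7/94, 97/2} × {6⋅√2})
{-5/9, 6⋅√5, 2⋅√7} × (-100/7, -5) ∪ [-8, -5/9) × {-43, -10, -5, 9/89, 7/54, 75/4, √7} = ([-8, -5/9) × {-43, -10, -5, 9/89, 7/54, 75/4, √7}) ∪ ({-5/9, 6⋅√5, 2⋅√7} × (-100/7, -5))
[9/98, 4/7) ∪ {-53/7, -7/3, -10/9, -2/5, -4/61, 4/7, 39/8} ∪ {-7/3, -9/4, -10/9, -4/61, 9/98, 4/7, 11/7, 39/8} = {-53/7, -7/3, -9/4, -10/9, -2/5, -4/61, 11/7, 39/8} ∪ [9/98, 4/7]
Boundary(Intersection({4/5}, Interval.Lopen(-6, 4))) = {4/5}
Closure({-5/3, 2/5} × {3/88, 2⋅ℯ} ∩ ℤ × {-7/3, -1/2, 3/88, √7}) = ∅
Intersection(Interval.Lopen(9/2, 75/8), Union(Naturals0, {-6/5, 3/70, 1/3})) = Range(5, 10, 1)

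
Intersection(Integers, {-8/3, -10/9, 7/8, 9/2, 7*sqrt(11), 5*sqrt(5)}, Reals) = EmptySet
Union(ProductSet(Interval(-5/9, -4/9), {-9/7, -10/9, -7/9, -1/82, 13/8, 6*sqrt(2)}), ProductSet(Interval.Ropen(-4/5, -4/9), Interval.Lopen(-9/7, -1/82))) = Union(ProductSet(Interval.Ropen(-4/5, -4/9), Interval.Lopen(-9/7, -1/82)), ProductSet(Interval(-5/9, -4/9), {-9/7, -10/9, -7/9, -1/82, 13/8, 6*sqrt(2)}))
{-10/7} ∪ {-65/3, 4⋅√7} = {-65/3, -10/7, 4⋅√7}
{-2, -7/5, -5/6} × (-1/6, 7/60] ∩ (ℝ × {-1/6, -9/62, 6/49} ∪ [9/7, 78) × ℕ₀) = {-2, -7/5, -5/6} × {-9/62}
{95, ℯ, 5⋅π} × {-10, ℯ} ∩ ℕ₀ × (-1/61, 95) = {95} × {ℯ}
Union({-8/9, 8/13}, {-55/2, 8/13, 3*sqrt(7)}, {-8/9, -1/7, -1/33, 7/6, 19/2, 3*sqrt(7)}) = {-55/2, -8/9, -1/7, -1/33, 8/13, 7/6, 19/2, 3*sqrt(7)}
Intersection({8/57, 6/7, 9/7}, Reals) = {8/57, 6/7, 9/7}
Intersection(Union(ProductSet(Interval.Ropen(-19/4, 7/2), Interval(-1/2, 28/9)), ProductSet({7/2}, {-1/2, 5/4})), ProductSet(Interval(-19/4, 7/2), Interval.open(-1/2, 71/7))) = Union(ProductSet({7/2}, {5/4}), ProductSet(Interval.Ropen(-19/4, 7/2), Interval.Lopen(-1/2, 28/9)))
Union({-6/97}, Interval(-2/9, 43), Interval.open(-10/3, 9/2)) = Interval.Lopen(-10/3, 43)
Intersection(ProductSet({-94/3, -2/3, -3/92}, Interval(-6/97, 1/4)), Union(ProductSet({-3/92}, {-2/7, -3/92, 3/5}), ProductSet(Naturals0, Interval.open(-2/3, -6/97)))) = ProductSet({-3/92}, {-3/92})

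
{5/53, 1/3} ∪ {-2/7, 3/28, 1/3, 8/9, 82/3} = {-2/7, 5/53, 3/28, 1/3, 8/9, 82/3}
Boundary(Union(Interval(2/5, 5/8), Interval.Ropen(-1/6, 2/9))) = {-1/6, 2/9, 2/5, 5/8}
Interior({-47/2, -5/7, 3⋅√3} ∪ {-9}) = ∅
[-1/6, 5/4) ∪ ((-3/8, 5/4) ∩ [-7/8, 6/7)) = (-3/8, 5/4)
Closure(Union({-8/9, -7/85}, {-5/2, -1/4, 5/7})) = {-5/2, -8/9, -1/4, -7/85, 5/7}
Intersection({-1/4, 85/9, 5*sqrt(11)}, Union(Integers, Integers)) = EmptySet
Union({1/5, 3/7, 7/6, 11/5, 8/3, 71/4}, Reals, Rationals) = Reals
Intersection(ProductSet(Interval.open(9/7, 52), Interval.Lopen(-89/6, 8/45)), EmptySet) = EmptySet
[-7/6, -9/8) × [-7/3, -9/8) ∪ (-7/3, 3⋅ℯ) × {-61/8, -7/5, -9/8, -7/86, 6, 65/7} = ([-7/6, -9/8) × [-7/3, -9/8)) ∪ ((-7/3, 3⋅ℯ) × {-61/8, -7/5, -9/8, -7/86, 6, 65/7})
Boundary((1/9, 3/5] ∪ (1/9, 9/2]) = {1/9, 9/2}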